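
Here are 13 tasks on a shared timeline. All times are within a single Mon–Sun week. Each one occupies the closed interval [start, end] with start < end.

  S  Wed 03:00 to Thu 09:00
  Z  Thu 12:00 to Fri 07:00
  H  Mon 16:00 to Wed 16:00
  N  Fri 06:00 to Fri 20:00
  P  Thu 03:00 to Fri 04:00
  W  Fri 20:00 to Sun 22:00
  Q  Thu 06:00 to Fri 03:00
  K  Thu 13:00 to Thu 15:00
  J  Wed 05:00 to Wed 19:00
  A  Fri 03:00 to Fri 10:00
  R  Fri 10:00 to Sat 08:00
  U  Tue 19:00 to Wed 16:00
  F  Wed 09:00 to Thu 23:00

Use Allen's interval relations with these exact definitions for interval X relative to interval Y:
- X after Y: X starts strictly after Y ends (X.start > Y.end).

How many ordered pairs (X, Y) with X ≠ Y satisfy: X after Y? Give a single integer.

Checking all 156 ordered pairs for relation 'after'; matching pairs in alphabetical order:
(A, F): A after F ✓
(A, H): A after H ✓
(A, J): A after J ✓
(A, K): A after K ✓
(A, S): A after S ✓
(A, U): A after U ✓
(K, H): K after H ✓
(K, J): K after J ✓
(K, S): K after S ✓
(K, U): K after U ✓
(N, F): N after F ✓
(N, H): N after H ✓
(N, J): N after J ✓
(N, K): N after K ✓
(N, P): N after P ✓
(N, Q): N after Q ✓
(N, S): N after S ✓
(N, U): N after U ✓
(P, H): P after H ✓
(P, J): P after J ✓
(P, U): P after U ✓
(Q, H): Q after H ✓
(Q, J): Q after J ✓
(Q, U): Q after U ✓
... plus 23 further pairs not listed.
Count: 47.

47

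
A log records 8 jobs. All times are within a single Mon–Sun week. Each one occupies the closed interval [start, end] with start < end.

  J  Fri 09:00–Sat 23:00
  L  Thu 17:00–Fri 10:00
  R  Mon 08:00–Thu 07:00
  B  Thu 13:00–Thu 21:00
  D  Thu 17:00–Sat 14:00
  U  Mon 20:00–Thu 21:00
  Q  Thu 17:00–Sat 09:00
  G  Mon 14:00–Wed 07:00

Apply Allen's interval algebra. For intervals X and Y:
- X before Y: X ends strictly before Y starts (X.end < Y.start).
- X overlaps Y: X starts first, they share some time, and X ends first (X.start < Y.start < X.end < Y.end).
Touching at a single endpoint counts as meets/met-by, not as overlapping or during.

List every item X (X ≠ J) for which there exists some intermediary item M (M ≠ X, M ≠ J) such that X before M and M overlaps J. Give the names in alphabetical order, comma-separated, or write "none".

G, R

Target J = [Fri 09:00, Sat 23:00].
Intermediaries M with M overlaps J: D, L, Q.
Via D — items with X before D: G, R.
Via L — items with X before L: G, R.
Via Q — items with X before Q: G, R.
Union: G, R.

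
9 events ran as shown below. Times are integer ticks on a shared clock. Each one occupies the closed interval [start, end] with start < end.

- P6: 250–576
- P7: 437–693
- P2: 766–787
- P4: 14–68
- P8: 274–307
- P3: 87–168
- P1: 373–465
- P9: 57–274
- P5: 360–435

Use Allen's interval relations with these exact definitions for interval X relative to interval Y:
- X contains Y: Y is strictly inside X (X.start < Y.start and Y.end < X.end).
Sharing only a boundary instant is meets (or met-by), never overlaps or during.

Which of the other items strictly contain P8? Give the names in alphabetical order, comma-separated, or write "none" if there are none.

P6

Target P8 = [274, 307].
P1 [373, 465] → after → no.
P2 [766, 787] → after → no.
P3 [87, 168] → before → no.
P4 [14, 68] → before → no.
P5 [360, 435] → after → no.
P6 [250, 576] → contains → yes.
P7 [437, 693] → after → no.
P9 [57, 274] → meets → no.
Result: P6.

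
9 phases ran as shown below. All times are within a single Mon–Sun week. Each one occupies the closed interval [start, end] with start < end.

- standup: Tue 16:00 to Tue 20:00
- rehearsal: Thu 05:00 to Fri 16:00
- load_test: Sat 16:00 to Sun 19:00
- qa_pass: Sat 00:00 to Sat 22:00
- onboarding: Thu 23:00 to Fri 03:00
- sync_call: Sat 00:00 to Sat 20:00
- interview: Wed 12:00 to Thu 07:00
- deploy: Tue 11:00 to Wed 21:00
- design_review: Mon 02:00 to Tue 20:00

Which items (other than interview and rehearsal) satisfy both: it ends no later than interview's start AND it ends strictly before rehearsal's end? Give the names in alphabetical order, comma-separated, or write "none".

design_review, standup

Conditions: its end is no later than interview's start (X.end <= Wed 12:00) AND its end is strictly before rehearsal's end (X.end < Fri 16:00).
deploy: end Wed 21:00 <= Wed 12:00? ✗; end Wed 21:00 < Fri 16:00? ✓ → no.
design_review: end Tue 20:00 <= Wed 12:00? ✓; end Tue 20:00 < Fri 16:00? ✓ → yes.
load_test: end Sun 19:00 <= Wed 12:00? ✗; end Sun 19:00 < Fri 16:00? ✗ → no.
onboarding: end Fri 03:00 <= Wed 12:00? ✗; end Fri 03:00 < Fri 16:00? ✓ → no.
qa_pass: end Sat 22:00 <= Wed 12:00? ✗; end Sat 22:00 < Fri 16:00? ✗ → no.
standup: end Tue 20:00 <= Wed 12:00? ✓; end Tue 20:00 < Fri 16:00? ✓ → yes.
sync_call: end Sat 20:00 <= Wed 12:00? ✗; end Sat 20:00 < Fri 16:00? ✗ → no.
Result: design_review, standup.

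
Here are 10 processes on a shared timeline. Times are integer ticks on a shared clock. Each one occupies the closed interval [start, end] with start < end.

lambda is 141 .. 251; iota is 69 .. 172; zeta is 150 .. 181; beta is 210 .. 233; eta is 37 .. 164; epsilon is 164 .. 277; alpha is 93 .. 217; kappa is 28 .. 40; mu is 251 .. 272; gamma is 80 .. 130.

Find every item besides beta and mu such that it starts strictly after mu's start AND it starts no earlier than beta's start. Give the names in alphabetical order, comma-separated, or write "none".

Conditions: its start is strictly after mu's start (X.start > 251) AND its start is no earlier than beta's start (X.start >= 210).
alpha: start 93 > 251? ✗; start 93 >= 210? ✗ → no.
epsilon: start 164 > 251? ✗; start 164 >= 210? ✗ → no.
eta: start 37 > 251? ✗; start 37 >= 210? ✗ → no.
gamma: start 80 > 251? ✗; start 80 >= 210? ✗ → no.
iota: start 69 > 251? ✗; start 69 >= 210? ✗ → no.
kappa: start 28 > 251? ✗; start 28 >= 210? ✗ → no.
lambda: start 141 > 251? ✗; start 141 >= 210? ✗ → no.
zeta: start 150 > 251? ✗; start 150 >= 210? ✗ → no.
Result: none.

none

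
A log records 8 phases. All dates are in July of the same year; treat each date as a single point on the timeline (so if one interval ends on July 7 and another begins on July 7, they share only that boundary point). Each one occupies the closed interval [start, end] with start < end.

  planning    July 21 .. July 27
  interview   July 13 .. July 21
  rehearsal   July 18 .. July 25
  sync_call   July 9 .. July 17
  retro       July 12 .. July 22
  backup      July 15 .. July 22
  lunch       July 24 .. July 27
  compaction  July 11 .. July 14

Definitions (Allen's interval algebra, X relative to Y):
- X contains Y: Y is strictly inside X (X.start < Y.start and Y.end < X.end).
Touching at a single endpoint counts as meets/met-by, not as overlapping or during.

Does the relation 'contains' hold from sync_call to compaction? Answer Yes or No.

Yes

sync_call = [July 9, July 17], compaction = [July 11, July 14].
Actual relation of sync_call to compaction: contains.
Asked whether 'contains' holds → Yes.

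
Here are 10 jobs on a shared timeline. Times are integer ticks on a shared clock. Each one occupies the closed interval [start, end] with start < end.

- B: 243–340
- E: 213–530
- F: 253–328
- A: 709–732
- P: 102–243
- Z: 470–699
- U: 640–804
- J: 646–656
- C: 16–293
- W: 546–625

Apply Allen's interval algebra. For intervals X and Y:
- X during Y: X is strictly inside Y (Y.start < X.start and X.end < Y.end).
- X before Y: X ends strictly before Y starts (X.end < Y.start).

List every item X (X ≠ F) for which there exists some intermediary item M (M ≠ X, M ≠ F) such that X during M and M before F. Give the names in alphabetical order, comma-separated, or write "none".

none

Target F = [253, 328].
Intermediaries M with M before F: P.
Via P — items with X during P: none.
Union: none.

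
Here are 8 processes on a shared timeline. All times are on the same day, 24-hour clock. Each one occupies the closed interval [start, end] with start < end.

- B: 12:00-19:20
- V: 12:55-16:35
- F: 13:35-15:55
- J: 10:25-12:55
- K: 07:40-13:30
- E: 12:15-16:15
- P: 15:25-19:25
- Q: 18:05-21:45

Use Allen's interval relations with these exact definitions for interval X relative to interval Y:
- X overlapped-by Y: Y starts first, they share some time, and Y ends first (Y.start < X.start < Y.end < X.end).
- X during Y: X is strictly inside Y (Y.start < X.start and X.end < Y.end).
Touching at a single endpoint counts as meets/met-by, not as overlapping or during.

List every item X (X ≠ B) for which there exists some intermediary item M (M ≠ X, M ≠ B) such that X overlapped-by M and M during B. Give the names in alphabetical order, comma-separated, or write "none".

P, V

Target B = [12:00, 19:20].
Intermediaries M with M during B: E, F, V.
Via E — items with X overlapped-by E: P, V.
Via F — items with X overlapped-by F: P.
Via V — items with X overlapped-by V: P.
Union: P, V.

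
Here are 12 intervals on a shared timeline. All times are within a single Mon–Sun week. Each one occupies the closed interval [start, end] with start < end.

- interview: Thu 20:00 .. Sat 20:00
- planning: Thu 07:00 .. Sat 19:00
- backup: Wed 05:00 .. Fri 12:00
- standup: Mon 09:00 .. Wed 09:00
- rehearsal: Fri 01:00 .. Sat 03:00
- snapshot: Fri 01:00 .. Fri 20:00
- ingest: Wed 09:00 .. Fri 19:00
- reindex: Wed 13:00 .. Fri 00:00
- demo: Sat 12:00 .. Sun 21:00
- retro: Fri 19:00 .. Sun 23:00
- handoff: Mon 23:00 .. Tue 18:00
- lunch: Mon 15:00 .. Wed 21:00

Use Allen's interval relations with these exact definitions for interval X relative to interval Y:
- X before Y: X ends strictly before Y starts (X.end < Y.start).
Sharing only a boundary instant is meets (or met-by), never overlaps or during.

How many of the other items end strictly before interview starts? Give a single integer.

Target interview = [Thu 20:00, Sat 20:00].
backup [Wed 05:00, Fri 12:00] → overlaps → no.
demo [Sat 12:00, Sun 21:00] → overlapped-by → no.
handoff [Mon 23:00, Tue 18:00] → before → counts.
ingest [Wed 09:00, Fri 19:00] → overlaps → no.
lunch [Mon 15:00, Wed 21:00] → before → counts.
planning [Thu 07:00, Sat 19:00] → overlaps → no.
rehearsal [Fri 01:00, Sat 03:00] → during → no.
reindex [Wed 13:00, Fri 00:00] → overlaps → no.
retro [Fri 19:00, Sun 23:00] → overlapped-by → no.
snapshot [Fri 01:00, Fri 20:00] → during → no.
standup [Mon 09:00, Wed 09:00] → before → counts.
Total: 3.

3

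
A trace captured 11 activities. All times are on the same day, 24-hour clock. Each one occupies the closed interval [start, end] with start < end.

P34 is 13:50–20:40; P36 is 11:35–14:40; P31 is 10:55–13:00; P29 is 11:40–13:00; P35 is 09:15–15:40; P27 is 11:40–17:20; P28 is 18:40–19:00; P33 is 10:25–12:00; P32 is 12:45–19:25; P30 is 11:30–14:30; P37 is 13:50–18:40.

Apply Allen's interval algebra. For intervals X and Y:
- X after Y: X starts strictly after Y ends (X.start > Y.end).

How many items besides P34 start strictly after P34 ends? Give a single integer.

0

Target P34 = [13:50, 20:40].
P27 [11:40, 17:20] → overlaps → no.
P28 [18:40, 19:00] → during → no.
P29 [11:40, 13:00] → before → no.
P30 [11:30, 14:30] → overlaps → no.
P31 [10:55, 13:00] → before → no.
P32 [12:45, 19:25] → overlaps → no.
P33 [10:25, 12:00] → before → no.
P35 [09:15, 15:40] → overlaps → no.
P36 [11:35, 14:40] → overlaps → no.
P37 [13:50, 18:40] → starts → no.
Total: 0.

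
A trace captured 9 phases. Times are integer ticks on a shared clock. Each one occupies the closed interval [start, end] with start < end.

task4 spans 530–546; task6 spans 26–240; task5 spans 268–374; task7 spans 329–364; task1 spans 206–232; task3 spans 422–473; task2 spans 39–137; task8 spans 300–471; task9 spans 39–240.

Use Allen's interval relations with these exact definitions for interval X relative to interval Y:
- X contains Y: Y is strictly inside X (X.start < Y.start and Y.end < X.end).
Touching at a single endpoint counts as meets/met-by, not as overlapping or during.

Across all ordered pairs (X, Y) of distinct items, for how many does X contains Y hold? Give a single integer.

Checking all 72 ordered pairs for relation 'contains'; matching pairs in alphabetical order:
(task5, task7): task5 contains task7 ✓
(task6, task1): task6 contains task1 ✓
(task6, task2): task6 contains task2 ✓
(task8, task7): task8 contains task7 ✓
(task9, task1): task9 contains task1 ✓
Count: 5.

5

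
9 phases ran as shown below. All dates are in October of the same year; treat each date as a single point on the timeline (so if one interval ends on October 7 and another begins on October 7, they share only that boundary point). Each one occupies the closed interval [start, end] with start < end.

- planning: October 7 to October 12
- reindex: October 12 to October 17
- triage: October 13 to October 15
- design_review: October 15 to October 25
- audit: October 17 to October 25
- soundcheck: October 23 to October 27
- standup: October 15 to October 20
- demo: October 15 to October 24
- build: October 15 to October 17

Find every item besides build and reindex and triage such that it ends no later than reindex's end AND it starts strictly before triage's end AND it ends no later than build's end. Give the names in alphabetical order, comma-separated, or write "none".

Conditions: its end is no later than reindex's end (X.end <= October 17) AND its start is strictly before triage's end (X.start < October 15) AND its end is no later than build's end (X.end <= October 17).
audit: end October 25 <= October 17? ✗; start October 17 < October 15? ✗; end October 25 <= October 17? ✗ → no.
demo: end October 24 <= October 17? ✗; start October 15 < October 15? ✗; end October 24 <= October 17? ✗ → no.
design_review: end October 25 <= October 17? ✗; start October 15 < October 15? ✗; end October 25 <= October 17? ✗ → no.
planning: end October 12 <= October 17? ✓; start October 7 < October 15? ✓; end October 12 <= October 17? ✓ → yes.
soundcheck: end October 27 <= October 17? ✗; start October 23 < October 15? ✗; end October 27 <= October 17? ✗ → no.
standup: end October 20 <= October 17? ✗; start October 15 < October 15? ✗; end October 20 <= October 17? ✗ → no.
Result: planning.

planning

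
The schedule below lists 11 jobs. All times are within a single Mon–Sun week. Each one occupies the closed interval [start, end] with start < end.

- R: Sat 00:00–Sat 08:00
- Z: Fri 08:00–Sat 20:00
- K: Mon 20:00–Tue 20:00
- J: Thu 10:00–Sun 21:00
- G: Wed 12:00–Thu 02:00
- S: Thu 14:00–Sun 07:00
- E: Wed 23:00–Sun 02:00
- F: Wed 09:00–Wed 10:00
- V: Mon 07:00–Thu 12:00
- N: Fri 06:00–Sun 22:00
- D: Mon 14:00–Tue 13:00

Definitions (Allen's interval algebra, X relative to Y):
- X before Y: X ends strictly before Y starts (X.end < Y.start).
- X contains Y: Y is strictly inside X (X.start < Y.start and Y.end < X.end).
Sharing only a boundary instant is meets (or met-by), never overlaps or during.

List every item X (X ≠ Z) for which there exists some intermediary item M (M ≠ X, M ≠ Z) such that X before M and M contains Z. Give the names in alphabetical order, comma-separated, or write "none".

Target Z = [Fri 08:00, Sat 20:00].
Intermediaries M with M contains Z: E, J, N, S.
Via E — items with X before E: D, F, K.
Via J — items with X before J: D, F, G, K.
Via N — items with X before N: D, F, G, K, V.
Via S — items with X before S: D, F, G, K, V.
Union: D, F, G, K, V.

D, F, G, K, V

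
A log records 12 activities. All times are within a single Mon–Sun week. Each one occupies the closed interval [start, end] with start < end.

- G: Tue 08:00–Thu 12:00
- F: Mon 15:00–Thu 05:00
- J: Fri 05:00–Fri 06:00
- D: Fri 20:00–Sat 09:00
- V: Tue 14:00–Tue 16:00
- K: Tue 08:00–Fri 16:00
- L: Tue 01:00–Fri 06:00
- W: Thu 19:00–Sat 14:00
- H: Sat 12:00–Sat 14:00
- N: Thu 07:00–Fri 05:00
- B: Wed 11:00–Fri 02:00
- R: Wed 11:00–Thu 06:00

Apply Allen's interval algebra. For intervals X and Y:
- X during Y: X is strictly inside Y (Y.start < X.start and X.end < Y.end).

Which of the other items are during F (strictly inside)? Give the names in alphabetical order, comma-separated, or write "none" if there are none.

V

Target F = [Mon 15:00, Thu 05:00].
B [Wed 11:00, Fri 02:00] → overlapped-by → no.
D [Fri 20:00, Sat 09:00] → after → no.
G [Tue 08:00, Thu 12:00] → overlapped-by → no.
H [Sat 12:00, Sat 14:00] → after → no.
J [Fri 05:00, Fri 06:00] → after → no.
K [Tue 08:00, Fri 16:00] → overlapped-by → no.
L [Tue 01:00, Fri 06:00] → overlapped-by → no.
N [Thu 07:00, Fri 05:00] → after → no.
R [Wed 11:00, Thu 06:00] → overlapped-by → no.
V [Tue 14:00, Tue 16:00] → during → yes.
W [Thu 19:00, Sat 14:00] → after → no.
Result: V.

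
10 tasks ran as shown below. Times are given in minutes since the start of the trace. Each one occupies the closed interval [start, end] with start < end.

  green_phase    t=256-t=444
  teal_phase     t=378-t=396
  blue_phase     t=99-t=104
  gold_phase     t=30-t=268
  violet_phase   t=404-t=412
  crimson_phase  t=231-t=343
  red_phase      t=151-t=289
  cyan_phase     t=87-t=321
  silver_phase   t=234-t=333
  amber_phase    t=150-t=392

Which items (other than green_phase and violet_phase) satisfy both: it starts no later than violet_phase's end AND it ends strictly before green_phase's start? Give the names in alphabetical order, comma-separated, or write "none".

Conditions: its start is no later than violet_phase's end (X.start <= t=412) AND its end is strictly before green_phase's start (X.end < t=256).
amber_phase: start t=150 <= t=412? ✓; end t=392 < t=256? ✗ → no.
blue_phase: start t=99 <= t=412? ✓; end t=104 < t=256? ✓ → yes.
crimson_phase: start t=231 <= t=412? ✓; end t=343 < t=256? ✗ → no.
cyan_phase: start t=87 <= t=412? ✓; end t=321 < t=256? ✗ → no.
gold_phase: start t=30 <= t=412? ✓; end t=268 < t=256? ✗ → no.
red_phase: start t=151 <= t=412? ✓; end t=289 < t=256? ✗ → no.
silver_phase: start t=234 <= t=412? ✓; end t=333 < t=256? ✗ → no.
teal_phase: start t=378 <= t=412? ✓; end t=396 < t=256? ✗ → no.
Result: blue_phase.

blue_phase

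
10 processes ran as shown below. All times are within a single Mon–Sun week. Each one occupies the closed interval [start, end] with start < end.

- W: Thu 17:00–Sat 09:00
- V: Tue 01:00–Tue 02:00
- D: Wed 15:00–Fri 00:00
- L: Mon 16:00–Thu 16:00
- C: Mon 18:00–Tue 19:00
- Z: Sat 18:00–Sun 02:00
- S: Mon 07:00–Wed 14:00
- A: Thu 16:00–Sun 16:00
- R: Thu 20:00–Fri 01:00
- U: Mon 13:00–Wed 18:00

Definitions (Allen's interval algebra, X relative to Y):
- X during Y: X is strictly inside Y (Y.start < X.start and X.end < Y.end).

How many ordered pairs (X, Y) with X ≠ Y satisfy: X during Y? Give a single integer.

11

Checking all 90 ordered pairs for relation 'during'; matching pairs in alphabetical order:
(C, L): C during L ✓
(C, S): C during S ✓
(C, U): C during U ✓
(R, A): R during A ✓
(R, W): R during W ✓
(V, C): V during C ✓
(V, L): V during L ✓
(V, S): V during S ✓
(V, U): V during U ✓
(W, A): W during A ✓
(Z, A): Z during A ✓
Count: 11.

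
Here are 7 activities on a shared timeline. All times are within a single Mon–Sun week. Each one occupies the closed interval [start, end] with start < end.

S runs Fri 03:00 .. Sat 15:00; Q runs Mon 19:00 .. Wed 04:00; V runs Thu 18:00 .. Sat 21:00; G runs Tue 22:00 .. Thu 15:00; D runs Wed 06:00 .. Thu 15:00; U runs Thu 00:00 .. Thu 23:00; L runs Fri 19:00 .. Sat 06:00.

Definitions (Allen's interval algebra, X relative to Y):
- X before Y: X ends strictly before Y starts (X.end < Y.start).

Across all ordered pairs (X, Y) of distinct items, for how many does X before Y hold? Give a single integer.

Checking all 42 ordered pairs for relation 'before'; matching pairs in alphabetical order:
(D, L): D before L ✓
(D, S): D before S ✓
(D, V): D before V ✓
(G, L): G before L ✓
(G, S): G before S ✓
(G, V): G before V ✓
(Q, D): Q before D ✓
(Q, L): Q before L ✓
(Q, S): Q before S ✓
(Q, U): Q before U ✓
(Q, V): Q before V ✓
(U, L): U before L ✓
(U, S): U before S ✓
Count: 13.

13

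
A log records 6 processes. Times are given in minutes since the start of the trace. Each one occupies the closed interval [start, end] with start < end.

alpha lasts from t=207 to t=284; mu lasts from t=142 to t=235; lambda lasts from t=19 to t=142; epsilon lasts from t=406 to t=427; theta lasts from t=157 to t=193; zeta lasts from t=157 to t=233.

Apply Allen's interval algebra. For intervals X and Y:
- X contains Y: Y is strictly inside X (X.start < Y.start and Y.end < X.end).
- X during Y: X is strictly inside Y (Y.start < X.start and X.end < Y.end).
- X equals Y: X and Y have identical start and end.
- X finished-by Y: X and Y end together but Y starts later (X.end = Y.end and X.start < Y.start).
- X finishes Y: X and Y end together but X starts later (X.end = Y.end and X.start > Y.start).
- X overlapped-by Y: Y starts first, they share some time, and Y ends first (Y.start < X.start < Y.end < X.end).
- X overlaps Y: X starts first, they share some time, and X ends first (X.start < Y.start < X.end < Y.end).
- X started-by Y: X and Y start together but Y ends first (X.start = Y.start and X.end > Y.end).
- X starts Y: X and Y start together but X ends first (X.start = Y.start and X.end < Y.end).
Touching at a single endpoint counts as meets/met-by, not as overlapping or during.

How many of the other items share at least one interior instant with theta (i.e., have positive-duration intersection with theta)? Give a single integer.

Target theta = [t=157, t=193].
alpha [t=207, t=284] → after → no.
epsilon [t=406, t=427] → after → no.
lambda [t=19, t=142] → before → no.
mu [t=142, t=235] → contains → counts.
zeta [t=157, t=233] → started-by → counts.
Total: 2.

2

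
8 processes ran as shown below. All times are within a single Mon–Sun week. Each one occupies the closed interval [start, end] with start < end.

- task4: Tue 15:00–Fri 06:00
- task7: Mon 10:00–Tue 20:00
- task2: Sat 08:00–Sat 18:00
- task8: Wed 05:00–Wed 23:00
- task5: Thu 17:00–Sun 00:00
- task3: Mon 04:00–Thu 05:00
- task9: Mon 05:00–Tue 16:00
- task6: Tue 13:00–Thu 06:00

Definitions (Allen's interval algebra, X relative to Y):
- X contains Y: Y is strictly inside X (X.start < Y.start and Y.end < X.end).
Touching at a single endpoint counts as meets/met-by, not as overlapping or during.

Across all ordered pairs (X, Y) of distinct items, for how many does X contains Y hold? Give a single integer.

6

Checking all 56 ordered pairs for relation 'contains'; matching pairs in alphabetical order:
(task3, task7): task3 contains task7 ✓
(task3, task8): task3 contains task8 ✓
(task3, task9): task3 contains task9 ✓
(task4, task8): task4 contains task8 ✓
(task5, task2): task5 contains task2 ✓
(task6, task8): task6 contains task8 ✓
Count: 6.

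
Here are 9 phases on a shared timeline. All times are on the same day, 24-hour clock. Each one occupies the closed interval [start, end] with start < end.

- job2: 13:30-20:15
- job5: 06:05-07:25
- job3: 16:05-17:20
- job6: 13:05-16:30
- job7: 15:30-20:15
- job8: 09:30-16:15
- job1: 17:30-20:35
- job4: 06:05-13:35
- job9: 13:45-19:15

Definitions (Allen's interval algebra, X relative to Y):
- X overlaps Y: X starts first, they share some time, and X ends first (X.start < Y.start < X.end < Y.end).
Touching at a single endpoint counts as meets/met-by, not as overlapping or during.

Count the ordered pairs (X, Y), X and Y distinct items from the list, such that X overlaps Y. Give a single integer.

Checking all 72 ordered pairs for relation 'overlaps'; matching pairs in alphabetical order:
(job2, job1): job2 overlaps job1 ✓
(job4, job2): job4 overlaps job2 ✓
(job4, job6): job4 overlaps job6 ✓
(job4, job8): job4 overlaps job8 ✓
(job6, job2): job6 overlaps job2 ✓
(job6, job3): job6 overlaps job3 ✓
(job6, job7): job6 overlaps job7 ✓
(job6, job9): job6 overlaps job9 ✓
(job7, job1): job7 overlaps job1 ✓
(job8, job2): job8 overlaps job2 ✓
(job8, job3): job8 overlaps job3 ✓
(job8, job6): job8 overlaps job6 ✓
(job8, job7): job8 overlaps job7 ✓
(job8, job9): job8 overlaps job9 ✓
(job9, job1): job9 overlaps job1 ✓
(job9, job7): job9 overlaps job7 ✓
Count: 16.

16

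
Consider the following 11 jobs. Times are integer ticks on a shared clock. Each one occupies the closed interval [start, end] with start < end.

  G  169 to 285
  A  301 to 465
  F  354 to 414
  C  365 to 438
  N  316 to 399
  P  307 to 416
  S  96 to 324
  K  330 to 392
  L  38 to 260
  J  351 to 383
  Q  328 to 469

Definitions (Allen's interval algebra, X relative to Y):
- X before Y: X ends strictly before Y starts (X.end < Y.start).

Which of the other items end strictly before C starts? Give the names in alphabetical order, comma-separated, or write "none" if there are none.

G, L, S

Target C = [365, 438].
A [301, 465] → contains → no.
F [354, 414] → overlaps → no.
G [169, 285] → before → yes.
J [351, 383] → overlaps → no.
K [330, 392] → overlaps → no.
L [38, 260] → before → yes.
N [316, 399] → overlaps → no.
P [307, 416] → overlaps → no.
Q [328, 469] → contains → no.
S [96, 324] → before → yes.
Result: G, L, S.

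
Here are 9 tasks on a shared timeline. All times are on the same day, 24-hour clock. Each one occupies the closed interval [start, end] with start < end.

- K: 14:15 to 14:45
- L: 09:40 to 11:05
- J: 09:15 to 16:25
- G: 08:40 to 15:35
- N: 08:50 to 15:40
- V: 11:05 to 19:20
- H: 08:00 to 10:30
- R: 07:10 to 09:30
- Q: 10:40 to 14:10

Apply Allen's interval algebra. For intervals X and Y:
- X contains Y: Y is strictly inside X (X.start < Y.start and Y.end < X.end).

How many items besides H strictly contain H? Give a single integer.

0

Target H = [08:00, 10:30].
G [08:40, 15:35] → overlapped-by → no.
J [09:15, 16:25] → overlapped-by → no.
K [14:15, 14:45] → after → no.
L [09:40, 11:05] → overlapped-by → no.
N [08:50, 15:40] → overlapped-by → no.
Q [10:40, 14:10] → after → no.
R [07:10, 09:30] → overlaps → no.
V [11:05, 19:20] → after → no.
Total: 0.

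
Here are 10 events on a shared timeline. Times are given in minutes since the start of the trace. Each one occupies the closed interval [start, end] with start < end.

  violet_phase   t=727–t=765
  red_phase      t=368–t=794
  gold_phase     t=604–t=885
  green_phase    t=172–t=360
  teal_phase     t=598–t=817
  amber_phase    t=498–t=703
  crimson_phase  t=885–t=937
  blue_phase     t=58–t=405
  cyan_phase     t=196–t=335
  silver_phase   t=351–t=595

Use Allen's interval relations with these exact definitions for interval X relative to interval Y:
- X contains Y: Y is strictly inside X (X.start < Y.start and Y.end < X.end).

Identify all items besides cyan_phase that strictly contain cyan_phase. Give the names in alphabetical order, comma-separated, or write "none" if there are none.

Target cyan_phase = [t=196, t=335].
amber_phase [t=498, t=703] → after → no.
blue_phase [t=58, t=405] → contains → yes.
crimson_phase [t=885, t=937] → after → no.
gold_phase [t=604, t=885] → after → no.
green_phase [t=172, t=360] → contains → yes.
red_phase [t=368, t=794] → after → no.
silver_phase [t=351, t=595] → after → no.
teal_phase [t=598, t=817] → after → no.
violet_phase [t=727, t=765] → after → no.
Result: blue_phase, green_phase.

blue_phase, green_phase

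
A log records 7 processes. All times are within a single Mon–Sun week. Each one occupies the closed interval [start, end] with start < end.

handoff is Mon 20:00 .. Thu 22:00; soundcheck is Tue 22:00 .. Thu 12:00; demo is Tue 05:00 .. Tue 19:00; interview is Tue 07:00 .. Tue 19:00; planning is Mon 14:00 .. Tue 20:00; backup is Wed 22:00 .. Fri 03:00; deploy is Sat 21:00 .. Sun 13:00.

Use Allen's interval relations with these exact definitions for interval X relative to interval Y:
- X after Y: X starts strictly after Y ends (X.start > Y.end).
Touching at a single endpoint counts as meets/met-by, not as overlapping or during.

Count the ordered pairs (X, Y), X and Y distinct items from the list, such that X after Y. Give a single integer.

12

Checking all 42 ordered pairs for relation 'after'; matching pairs in alphabetical order:
(backup, demo): backup after demo ✓
(backup, interview): backup after interview ✓
(backup, planning): backup after planning ✓
(deploy, backup): deploy after backup ✓
(deploy, demo): deploy after demo ✓
(deploy, handoff): deploy after handoff ✓
(deploy, interview): deploy after interview ✓
(deploy, planning): deploy after planning ✓
(deploy, soundcheck): deploy after soundcheck ✓
(soundcheck, demo): soundcheck after demo ✓
(soundcheck, interview): soundcheck after interview ✓
(soundcheck, planning): soundcheck after planning ✓
Count: 12.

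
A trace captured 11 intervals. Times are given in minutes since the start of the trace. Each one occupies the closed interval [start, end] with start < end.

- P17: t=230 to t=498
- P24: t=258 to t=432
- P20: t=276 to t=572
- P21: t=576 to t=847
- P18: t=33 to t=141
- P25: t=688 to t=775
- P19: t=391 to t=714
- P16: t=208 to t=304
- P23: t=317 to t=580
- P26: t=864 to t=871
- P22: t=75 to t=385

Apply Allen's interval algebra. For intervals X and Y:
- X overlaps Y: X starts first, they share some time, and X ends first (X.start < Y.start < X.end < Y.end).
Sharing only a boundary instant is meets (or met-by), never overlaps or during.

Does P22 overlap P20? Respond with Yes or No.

P22 = [t=75, t=385], P20 = [t=276, t=572].
Actual relation of P22 to P20: overlaps.
Asked whether 'overlaps' holds → Yes.

Yes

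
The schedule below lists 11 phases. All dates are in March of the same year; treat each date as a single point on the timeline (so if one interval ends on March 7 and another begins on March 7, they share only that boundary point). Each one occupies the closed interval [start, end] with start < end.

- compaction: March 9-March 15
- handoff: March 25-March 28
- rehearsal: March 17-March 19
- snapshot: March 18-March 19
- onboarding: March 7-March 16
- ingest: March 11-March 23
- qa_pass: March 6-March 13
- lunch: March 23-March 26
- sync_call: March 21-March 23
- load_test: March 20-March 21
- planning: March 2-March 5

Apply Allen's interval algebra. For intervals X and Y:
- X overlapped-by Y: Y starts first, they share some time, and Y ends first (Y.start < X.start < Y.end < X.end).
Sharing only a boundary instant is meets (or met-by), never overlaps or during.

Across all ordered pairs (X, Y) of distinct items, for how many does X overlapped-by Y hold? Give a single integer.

Checking all 110 ordered pairs for relation 'overlapped-by'; matching pairs in alphabetical order:
(compaction, qa_pass): compaction overlapped-by qa_pass ✓
(handoff, lunch): handoff overlapped-by lunch ✓
(ingest, compaction): ingest overlapped-by compaction ✓
(ingest, onboarding): ingest overlapped-by onboarding ✓
(ingest, qa_pass): ingest overlapped-by qa_pass ✓
(onboarding, qa_pass): onboarding overlapped-by qa_pass ✓
Count: 6.

6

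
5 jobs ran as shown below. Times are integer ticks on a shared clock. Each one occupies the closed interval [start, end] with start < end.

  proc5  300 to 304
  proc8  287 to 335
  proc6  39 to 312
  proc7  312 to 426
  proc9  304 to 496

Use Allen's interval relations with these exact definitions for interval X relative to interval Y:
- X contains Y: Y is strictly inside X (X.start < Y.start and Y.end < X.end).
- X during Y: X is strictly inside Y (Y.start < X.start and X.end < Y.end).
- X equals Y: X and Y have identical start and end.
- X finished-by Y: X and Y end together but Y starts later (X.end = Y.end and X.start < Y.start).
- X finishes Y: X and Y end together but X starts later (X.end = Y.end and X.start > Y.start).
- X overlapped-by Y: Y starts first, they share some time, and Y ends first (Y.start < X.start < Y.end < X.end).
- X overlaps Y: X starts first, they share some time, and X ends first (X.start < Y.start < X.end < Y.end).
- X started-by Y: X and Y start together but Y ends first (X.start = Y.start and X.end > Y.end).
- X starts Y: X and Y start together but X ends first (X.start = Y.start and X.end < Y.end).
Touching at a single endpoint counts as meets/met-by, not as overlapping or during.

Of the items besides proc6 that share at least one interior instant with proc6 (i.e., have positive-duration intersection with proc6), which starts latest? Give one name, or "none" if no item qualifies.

proc9

Target proc6 = [39, 312].
proc5 [300, 304] → during → candidate.
proc7 [312, 426] → met-by → excluded.
proc8 [287, 335] → overlapped-by → candidate.
proc9 [304, 496] → overlapped-by → candidate.
Among candidates, latest start is 304 → proc9.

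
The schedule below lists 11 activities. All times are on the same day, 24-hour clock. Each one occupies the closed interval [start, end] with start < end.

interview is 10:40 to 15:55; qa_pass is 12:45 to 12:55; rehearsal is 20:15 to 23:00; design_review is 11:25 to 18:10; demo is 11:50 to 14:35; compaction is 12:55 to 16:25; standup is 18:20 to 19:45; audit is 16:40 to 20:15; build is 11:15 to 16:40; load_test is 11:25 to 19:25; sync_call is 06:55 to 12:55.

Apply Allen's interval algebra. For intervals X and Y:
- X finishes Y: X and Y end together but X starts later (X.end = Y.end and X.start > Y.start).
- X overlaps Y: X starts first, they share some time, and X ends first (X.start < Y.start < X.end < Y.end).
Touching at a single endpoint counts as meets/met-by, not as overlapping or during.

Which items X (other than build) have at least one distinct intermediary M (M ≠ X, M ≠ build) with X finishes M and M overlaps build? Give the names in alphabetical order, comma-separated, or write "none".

Target build = [11:15, 16:40].
Intermediaries M with M overlaps build: interview, sync_call.
Via interview — items with X finishes interview: none.
Via sync_call — items with X finishes sync_call: qa_pass.
Union: qa_pass.

qa_pass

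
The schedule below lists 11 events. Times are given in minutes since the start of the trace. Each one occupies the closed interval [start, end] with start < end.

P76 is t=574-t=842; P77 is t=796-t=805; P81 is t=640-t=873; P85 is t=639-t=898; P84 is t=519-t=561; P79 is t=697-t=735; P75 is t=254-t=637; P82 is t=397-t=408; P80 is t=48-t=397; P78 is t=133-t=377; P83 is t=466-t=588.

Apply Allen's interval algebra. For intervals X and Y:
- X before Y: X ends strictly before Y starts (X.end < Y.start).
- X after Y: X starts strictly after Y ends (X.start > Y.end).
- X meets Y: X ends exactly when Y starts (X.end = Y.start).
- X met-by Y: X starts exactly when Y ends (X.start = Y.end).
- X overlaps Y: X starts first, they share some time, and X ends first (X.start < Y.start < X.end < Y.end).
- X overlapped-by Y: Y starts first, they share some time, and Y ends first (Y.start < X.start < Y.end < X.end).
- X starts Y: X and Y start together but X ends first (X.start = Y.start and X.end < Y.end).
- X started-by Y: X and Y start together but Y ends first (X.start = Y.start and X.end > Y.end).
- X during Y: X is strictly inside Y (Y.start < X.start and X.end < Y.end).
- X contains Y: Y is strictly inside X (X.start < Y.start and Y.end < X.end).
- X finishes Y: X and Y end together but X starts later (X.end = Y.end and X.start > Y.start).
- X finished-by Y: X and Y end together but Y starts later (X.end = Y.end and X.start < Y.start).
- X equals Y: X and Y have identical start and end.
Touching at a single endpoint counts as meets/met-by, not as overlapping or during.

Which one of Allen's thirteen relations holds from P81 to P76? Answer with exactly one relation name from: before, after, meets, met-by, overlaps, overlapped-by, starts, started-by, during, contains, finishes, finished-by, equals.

P81 = [t=640, t=873]; P76 = [t=574, t=842].
Compare endpoints: P81.start > P76.start, P81.start < P76.end, P81.end > P76.start, P81.end > P76.end.
That pattern is 'overlapped-by'.

overlapped-by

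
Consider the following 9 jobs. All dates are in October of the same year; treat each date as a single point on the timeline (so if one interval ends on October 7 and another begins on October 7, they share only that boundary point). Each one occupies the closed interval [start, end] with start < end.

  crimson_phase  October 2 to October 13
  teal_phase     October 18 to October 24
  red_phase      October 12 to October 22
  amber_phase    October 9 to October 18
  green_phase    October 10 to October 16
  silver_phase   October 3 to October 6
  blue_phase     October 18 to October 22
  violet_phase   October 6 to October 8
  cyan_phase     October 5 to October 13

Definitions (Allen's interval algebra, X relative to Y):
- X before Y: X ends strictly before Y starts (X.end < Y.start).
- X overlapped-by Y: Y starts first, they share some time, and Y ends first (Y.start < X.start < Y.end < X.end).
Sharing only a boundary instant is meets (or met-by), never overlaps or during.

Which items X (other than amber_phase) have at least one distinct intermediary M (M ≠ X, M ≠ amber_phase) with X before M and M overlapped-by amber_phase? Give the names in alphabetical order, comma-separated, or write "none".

Target amber_phase = [October 9, October 18].
Intermediaries M with M overlapped-by amber_phase: red_phase.
Via red_phase — items with X before red_phase: silver_phase, violet_phase.
Union: silver_phase, violet_phase.

silver_phase, violet_phase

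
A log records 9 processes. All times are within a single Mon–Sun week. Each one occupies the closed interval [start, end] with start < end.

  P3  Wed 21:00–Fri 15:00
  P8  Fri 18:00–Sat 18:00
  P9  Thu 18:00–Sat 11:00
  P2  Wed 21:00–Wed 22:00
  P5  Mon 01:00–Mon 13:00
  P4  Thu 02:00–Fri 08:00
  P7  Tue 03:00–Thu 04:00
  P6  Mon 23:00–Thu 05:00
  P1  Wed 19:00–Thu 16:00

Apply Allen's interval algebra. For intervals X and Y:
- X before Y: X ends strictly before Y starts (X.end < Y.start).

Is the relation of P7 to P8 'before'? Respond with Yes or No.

P7 = [Tue 03:00, Thu 04:00], P8 = [Fri 18:00, Sat 18:00].
Actual relation of P7 to P8: before.
Asked whether 'before' holds → Yes.

Yes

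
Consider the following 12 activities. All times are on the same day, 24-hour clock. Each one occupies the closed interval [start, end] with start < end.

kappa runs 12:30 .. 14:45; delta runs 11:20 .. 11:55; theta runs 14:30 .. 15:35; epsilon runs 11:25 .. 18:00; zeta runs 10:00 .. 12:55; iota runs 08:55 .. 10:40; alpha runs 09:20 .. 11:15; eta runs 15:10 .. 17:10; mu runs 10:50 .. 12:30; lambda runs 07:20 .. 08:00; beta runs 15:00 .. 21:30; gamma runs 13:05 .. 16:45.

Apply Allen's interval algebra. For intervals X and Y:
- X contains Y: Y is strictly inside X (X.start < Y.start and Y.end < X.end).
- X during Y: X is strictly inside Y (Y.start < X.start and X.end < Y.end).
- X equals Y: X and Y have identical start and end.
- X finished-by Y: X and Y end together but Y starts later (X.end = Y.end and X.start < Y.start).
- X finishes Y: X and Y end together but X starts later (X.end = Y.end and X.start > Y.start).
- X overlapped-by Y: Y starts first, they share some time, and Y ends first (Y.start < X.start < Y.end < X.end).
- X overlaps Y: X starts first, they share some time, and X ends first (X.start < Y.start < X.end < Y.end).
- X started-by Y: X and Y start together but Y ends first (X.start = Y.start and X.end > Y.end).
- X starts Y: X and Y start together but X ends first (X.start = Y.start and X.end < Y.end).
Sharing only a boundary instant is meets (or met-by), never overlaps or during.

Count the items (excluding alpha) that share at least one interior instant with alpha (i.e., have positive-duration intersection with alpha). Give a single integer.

3

Target alpha = [09:20, 11:15].
beta [15:00, 21:30] → after → no.
delta [11:20, 11:55] → after → no.
epsilon [11:25, 18:00] → after → no.
eta [15:10, 17:10] → after → no.
gamma [13:05, 16:45] → after → no.
iota [08:55, 10:40] → overlaps → counts.
kappa [12:30, 14:45] → after → no.
lambda [07:20, 08:00] → before → no.
mu [10:50, 12:30] → overlapped-by → counts.
theta [14:30, 15:35] → after → no.
zeta [10:00, 12:55] → overlapped-by → counts.
Total: 3.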